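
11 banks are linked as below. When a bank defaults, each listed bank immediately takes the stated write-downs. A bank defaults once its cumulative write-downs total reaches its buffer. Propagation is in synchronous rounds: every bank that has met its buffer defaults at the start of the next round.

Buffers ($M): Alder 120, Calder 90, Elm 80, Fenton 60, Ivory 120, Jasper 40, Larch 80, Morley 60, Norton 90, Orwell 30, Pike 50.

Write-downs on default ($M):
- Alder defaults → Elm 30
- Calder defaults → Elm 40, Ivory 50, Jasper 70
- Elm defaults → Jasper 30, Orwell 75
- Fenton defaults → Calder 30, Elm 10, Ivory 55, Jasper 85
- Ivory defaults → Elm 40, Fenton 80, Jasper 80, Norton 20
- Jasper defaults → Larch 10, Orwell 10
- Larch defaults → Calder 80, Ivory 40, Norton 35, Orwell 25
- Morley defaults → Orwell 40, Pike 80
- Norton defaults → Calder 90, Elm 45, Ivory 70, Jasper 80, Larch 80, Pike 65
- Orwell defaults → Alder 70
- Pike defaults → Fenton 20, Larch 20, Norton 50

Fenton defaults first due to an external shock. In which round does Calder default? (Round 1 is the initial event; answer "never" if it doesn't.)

Round 1 — Fenton defaults (initial).
  Calder: +30 → 30 < 90
  Elm: +10 → 10 < 80
  Ivory: +55 → 55 < 120
  Jasper: +85 → 85 ≥ 40
Round 2 — Jasper defaults.
  Larch: +10 → 10 < 80
  Orwell: +10 → 10 < 30
No further defaults.

never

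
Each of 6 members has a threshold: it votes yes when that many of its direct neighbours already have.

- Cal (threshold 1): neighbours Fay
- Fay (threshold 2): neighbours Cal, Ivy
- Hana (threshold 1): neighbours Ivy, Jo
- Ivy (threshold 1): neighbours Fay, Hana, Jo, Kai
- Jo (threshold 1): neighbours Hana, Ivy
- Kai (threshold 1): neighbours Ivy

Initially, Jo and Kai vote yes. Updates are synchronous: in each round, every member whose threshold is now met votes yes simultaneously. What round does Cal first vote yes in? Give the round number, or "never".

never

Round 1 — Jo, Kai vote yes (initial).
Round 2 — checking thresholds:
  Hana: 1 of 2 neighbours ≥ 1, votes yes.
  Ivy: 2 of 4 neighbours ≥ 1, votes yes.
Round 3 — no new yes votes; cascade stops.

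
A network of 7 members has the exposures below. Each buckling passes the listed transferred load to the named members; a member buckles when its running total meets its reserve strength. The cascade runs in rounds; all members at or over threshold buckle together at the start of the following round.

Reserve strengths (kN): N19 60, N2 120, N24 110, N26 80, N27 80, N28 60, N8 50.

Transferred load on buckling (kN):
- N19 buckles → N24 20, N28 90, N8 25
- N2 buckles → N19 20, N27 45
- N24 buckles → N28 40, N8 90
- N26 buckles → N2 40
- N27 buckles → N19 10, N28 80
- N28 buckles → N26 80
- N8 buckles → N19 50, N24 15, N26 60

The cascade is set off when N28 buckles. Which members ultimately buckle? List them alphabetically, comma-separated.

Round 1 — N28 buckles (initial).
  N26: +80 → 80 ≥ 80
Round 2 — N26 buckles.
  N2: +40 → 40 < 120
No further bucklings.

N26, N28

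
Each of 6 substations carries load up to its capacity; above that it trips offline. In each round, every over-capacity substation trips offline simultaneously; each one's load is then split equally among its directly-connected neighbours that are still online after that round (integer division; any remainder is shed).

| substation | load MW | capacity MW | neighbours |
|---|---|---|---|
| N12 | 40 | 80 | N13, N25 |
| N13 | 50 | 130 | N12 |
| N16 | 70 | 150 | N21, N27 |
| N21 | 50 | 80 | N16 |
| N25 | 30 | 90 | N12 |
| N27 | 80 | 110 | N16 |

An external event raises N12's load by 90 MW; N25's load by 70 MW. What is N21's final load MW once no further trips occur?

Round 1 — N12 at 130 > 80; N25 at 100 > 90. N12, N25 trip offline.
  N12 sheds 130 MW to N13: 130 each.
    N13: 50+130 = 180 > 130
  N25 sheds 100 MW: no online neighbours, lost.
Round 2 — N13 trips offline.
  N13 sheds 180 MW: no online neighbours, lost.
No further trips.

50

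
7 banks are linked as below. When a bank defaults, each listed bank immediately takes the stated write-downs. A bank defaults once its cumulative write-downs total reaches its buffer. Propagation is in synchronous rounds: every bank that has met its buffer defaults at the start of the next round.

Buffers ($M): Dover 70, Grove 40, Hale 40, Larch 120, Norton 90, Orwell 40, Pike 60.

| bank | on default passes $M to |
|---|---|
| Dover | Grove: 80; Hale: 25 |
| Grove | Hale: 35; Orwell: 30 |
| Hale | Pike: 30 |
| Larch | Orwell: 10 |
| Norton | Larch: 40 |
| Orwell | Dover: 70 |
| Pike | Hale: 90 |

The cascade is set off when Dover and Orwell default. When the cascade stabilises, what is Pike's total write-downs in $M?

30

Round 1 — Dover, Orwell default (initial).
  Grove: +80 → 80 ≥ 40
  Hale: +25 → 25 < 40
Round 2 — Grove defaults.
  Hale: +35 → 60 ≥ 40
Round 3 — Hale defaults.
  Pike: +30 → 30 < 60
No further defaults.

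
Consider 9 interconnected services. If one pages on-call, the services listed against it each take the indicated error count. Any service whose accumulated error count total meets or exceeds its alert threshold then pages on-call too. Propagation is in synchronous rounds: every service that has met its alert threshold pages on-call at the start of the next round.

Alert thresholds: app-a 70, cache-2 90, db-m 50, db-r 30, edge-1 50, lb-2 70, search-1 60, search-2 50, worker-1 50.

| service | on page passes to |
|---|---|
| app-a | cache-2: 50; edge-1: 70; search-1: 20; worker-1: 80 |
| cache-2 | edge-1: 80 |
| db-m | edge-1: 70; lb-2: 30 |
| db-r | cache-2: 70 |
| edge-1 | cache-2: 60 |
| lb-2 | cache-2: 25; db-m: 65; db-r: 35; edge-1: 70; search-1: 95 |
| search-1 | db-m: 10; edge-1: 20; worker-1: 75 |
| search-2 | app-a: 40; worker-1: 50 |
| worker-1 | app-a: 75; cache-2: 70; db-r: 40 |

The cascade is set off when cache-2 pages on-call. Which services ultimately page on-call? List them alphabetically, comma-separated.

cache-2, edge-1

Round 1 — cache-2 pages on-call (initial).
  edge-1: +80 → 80 ≥ 50
Round 2 — edge-1 pages on-call.
No further pages.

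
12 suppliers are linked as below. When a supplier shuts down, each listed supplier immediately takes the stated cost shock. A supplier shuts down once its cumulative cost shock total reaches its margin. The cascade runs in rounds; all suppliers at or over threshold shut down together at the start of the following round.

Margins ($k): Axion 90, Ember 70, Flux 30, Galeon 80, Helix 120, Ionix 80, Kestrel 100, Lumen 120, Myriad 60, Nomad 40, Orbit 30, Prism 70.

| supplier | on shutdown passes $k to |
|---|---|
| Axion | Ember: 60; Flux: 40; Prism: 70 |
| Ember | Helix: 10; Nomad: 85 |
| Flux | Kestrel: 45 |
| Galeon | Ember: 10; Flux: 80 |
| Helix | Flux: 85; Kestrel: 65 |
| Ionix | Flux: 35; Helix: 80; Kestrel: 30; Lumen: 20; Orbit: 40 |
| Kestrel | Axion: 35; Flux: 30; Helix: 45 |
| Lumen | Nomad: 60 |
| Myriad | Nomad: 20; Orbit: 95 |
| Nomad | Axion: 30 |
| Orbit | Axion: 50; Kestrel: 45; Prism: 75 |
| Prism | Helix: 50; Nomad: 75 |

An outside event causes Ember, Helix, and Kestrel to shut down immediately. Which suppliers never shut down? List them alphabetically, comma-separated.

Round 1 — Ember, Helix, Kestrel shut down (initial).
  Axion: +35 → 35 < 90
  Flux: +85+30 → 115 ≥ 30
  Nomad: +85 → 85 ≥ 40
Round 2 — Flux, Nomad shut down.
  Axion: +30 → 65 < 90
No further shutdowns.

Axion, Galeon, Ionix, Lumen, Myriad, Orbit, Prism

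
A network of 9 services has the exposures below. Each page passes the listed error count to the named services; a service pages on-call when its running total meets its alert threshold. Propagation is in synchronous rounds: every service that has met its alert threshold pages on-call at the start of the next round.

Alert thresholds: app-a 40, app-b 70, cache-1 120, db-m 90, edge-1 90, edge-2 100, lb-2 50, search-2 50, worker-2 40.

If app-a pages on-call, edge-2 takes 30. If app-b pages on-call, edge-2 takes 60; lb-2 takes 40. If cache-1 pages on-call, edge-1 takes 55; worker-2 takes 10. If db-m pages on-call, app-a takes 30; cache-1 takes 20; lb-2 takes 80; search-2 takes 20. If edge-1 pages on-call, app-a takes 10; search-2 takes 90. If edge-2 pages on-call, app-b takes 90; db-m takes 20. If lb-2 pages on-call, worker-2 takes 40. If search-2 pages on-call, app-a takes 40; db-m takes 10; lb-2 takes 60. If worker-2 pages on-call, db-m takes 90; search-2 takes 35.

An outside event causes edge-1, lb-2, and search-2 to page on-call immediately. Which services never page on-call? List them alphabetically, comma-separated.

app-b, cache-1, edge-2

Round 1 — edge-1, lb-2, search-2 page on-call (initial).
  app-a: +10+40 → 50 ≥ 40
  db-m: +10 → 10 < 90
  worker-2: +40 → 40 ≥ 40
Round 2 — app-a, worker-2 page on-call.
  db-m: +90 → 100 ≥ 90
  edge-2: +30 → 30 < 100
Round 3 — db-m pages on-call.
  cache-1: +20 → 20 < 120
No further pages.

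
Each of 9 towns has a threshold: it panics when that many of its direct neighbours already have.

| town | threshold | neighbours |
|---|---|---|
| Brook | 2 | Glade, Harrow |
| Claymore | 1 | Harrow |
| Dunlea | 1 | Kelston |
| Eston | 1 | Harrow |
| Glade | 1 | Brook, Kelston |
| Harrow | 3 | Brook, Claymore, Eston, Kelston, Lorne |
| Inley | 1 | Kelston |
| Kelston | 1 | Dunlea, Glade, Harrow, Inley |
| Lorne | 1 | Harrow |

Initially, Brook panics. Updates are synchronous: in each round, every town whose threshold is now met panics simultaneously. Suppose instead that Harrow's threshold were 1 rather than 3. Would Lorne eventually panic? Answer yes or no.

yes

With Harrow's threshold at 1:
Round 1 — Brook panics (initial).
Round 2 — checking thresholds:
  Glade: 1 of 2 neighbours ≥ 1, panics.
  Harrow: 1 of 5 neighbours ≥ 1, panics.
Round 3 — checking thresholds:
  Claymore: 1 of 1 neighbours ≥ 1, panics.
  Eston: 1 of 1 neighbours ≥ 1, panics.
  Kelston: 2 of 4 neighbours ≥ 1, panics.
  Lorne: 1 of 1 neighbours ≥ 1, panics.
Round 4 — checking thresholds:
  Dunlea: 1 of 1 neighbours ≥ 1, panics.
  Inley: 1 of 1 neighbours ≥ 1, panics.
Round 5 — no new panics; cascade stops.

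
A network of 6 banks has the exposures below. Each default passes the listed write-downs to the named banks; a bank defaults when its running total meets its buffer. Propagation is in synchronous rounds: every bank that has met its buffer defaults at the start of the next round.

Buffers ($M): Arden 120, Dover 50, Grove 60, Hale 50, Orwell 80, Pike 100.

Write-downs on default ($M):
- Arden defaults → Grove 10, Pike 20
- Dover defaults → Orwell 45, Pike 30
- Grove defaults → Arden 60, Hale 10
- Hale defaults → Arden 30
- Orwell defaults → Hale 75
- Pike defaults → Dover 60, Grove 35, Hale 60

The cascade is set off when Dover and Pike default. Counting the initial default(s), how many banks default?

Round 1 — Dover, Pike default (initial).
  Grove: +35 → 35 < 60
  Hale: +60 → 60 ≥ 50
  Orwell: +45 → 45 < 80
Round 2 — Hale defaults.
  Arden: +30 → 30 < 120
No further defaults.

3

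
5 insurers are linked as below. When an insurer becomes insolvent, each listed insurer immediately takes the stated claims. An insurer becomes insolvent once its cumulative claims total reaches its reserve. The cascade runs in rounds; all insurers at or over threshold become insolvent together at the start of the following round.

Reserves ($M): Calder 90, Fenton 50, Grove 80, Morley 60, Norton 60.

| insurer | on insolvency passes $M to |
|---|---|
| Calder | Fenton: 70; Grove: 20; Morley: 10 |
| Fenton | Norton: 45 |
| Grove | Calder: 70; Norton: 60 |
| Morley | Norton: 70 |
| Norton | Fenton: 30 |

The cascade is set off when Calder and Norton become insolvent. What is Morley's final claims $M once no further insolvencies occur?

10

Round 1 — Calder, Norton become insolvent (initial).
  Fenton: +70+30 → 100 ≥ 50
  Grove: +20 → 20 < 80
  Morley: +10 → 10 < 60
Round 2 — Fenton becomes insolvent.
No further insolvencies.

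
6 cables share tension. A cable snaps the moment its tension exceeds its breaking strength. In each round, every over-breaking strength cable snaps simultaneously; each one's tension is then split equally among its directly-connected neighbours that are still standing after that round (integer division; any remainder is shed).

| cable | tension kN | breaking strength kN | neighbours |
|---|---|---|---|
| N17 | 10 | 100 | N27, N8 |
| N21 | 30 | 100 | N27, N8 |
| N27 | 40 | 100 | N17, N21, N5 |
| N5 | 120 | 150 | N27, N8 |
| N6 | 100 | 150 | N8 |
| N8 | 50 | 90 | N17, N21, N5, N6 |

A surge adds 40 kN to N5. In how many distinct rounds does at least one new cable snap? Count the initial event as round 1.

Round 1 — N5 at 160 > 150. N5 snaps.
  N5 sheds 160 kN to N27, N8: 80 each.
    N27: 40+80 = 120 > 100
    N8: 50+80 = 130 > 90
Round 2 — N27, N8 snap.
  N27 sheds 120 kN to N17, N21: 60 each.
    N17: 10+60 = 70 ≤ 100
    N21: 30+60 = 90 ≤ 100
  N8 sheds 130 kN to N17, N21, N6: 43 each (1 lost).
    N17: 70+43 = 113 > 100
    N21: 90+43 = 133 > 100
    N6: 100+43 = 143 ≤ 150
Round 3 — N17, N21 snap.
  N17 sheds 113 kN: no online neighbours, lost.
  N21 sheds 133 kN: no online neighbours, lost.
No further breaks.

3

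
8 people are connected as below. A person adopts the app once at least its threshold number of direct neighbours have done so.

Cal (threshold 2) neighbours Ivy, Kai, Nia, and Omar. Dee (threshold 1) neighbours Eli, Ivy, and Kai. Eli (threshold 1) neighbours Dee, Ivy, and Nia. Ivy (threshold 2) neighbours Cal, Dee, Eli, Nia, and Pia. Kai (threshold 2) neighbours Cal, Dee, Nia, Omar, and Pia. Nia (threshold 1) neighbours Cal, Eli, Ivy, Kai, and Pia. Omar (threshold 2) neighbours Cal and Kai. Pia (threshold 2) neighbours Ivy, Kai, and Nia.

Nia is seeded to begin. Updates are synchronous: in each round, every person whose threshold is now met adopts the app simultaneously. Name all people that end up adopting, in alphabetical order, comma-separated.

Cal, Dee, Eli, Ivy, Kai, Nia, Omar, Pia

Round 1 — Nia adopts the app (initial).
Round 2 — checking thresholds:
  Cal: 1 of 4 neighbours < 2, holds.
  Eli: 1 of 3 neighbours ≥ 1, adopts the app.
  Ivy: 1 of 5 neighbours < 2, holds.
  Kai: 1 of 5 neighbours < 2, holds.
  Pia: 1 of 3 neighbours < 2, holds.
Round 3 — checking thresholds:
  Cal: 1 of 4 neighbours < 2, holds.
  Dee: 1 of 3 neighbours ≥ 1, adopts the app.
  Ivy: 2 of 5 neighbours ≥ 2, adopts the app.
  Kai: 1 of 5 neighbours < 2, holds.
  Pia: 1 of 3 neighbours < 2, holds.
Round 4 — checking thresholds:
  Cal: 2 of 4 neighbours ≥ 2, adopts the app.
  Kai: 2 of 5 neighbours ≥ 2, adopts the app.
  Pia: 2 of 3 neighbours ≥ 2, adopts the app.
Round 5 — checking thresholds:
  Omar: 2 of 2 neighbours ≥ 2, adopts the app.
Round 6 — no new adoptions; cascade stops.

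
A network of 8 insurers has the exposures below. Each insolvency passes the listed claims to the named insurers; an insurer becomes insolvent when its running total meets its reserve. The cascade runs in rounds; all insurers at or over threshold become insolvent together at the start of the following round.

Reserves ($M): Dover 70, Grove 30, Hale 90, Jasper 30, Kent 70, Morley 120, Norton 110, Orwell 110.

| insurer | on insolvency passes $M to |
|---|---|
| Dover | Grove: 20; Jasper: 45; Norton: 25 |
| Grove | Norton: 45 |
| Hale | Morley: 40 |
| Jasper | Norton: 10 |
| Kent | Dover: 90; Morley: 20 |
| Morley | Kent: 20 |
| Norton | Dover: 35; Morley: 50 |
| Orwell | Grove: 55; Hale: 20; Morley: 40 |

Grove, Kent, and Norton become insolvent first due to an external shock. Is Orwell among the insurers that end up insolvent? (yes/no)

Round 1 — Grove, Kent, Norton become insolvent (initial).
  Dover: +90+35 → 125 ≥ 70
  Morley: +20+50 → 70 < 120
Round 2 — Dover becomes insolvent.
  Jasper: +45 → 45 ≥ 30
Round 3 — Jasper becomes insolvent.
No further insolvencies.

no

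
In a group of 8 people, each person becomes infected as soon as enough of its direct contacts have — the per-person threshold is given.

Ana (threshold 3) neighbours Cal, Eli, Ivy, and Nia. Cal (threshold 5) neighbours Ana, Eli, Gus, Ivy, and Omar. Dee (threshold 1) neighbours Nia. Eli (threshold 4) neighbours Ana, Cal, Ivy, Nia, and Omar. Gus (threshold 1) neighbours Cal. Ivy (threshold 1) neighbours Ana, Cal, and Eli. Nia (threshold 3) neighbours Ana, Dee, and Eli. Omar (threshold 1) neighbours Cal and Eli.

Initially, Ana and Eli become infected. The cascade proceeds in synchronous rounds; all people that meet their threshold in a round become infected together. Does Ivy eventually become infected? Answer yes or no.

yes

Round 1 — Ana, Eli become infected (initial).
Round 2 — checking thresholds:
  Cal: 2 of 5 neighbours < 5, not yet.
  Ivy: 2 of 3 neighbours ≥ 1, becomes infected.
  Nia: 2 of 3 neighbours < 3, not yet.
  Omar: 1 of 2 neighbours ≥ 1, becomes infected.
Round 3 — no new infections; cascade stops.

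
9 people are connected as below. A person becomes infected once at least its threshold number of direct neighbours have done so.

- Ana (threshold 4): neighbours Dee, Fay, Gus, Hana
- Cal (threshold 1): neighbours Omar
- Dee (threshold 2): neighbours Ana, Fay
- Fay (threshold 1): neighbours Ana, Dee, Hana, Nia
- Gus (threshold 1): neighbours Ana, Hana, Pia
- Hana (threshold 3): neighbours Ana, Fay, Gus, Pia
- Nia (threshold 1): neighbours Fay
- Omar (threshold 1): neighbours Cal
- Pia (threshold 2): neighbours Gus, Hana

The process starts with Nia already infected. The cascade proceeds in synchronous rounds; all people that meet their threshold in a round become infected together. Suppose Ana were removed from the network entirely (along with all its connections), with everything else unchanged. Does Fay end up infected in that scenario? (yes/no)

With Ana removed:
Round 1 — Nia becomes infected (initial).
Round 2 — checking thresholds:
  Fay: 1 of 3 neighbours ≥ 1, becomes infected.
Round 3 — no new infections; cascade stops.

yes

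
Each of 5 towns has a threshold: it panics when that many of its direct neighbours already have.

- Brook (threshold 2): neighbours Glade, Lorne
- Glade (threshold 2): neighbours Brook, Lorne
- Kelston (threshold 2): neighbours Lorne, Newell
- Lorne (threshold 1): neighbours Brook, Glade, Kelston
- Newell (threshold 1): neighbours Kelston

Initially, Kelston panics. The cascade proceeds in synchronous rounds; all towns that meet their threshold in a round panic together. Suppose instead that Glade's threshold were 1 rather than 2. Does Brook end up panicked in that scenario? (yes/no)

yes

With Glade's threshold at 1:
Round 1 — Kelston panics (initial).
Round 2 — checking thresholds:
  Lorne: 1 of 3 neighbours ≥ 1, panics.
  Newell: 1 of 1 neighbours ≥ 1, panics.
Round 3 — checking thresholds:
  Brook: 1 of 2 neighbours < 2, not yet.
  Glade: 1 of 2 neighbours ≥ 1, panics.
Round 4 — checking thresholds:
  Brook: 2 of 2 neighbours ≥ 2, panics.
Round 5 — no new panics; cascade stops.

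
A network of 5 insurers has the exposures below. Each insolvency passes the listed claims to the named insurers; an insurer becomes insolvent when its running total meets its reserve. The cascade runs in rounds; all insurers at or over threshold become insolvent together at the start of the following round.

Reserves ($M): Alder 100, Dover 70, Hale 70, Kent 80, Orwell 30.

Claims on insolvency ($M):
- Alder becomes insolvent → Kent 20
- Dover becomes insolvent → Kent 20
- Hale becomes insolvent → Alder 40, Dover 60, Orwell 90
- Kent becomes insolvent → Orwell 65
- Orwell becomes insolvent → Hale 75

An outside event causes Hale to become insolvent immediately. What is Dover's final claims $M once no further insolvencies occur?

Round 1 — Hale becomes insolvent (initial).
  Alder: +40 → 40 < 100
  Dover: +60 → 60 < 70
  Orwell: +90 → 90 ≥ 30
Round 2 — Orwell becomes insolvent.
No further insolvencies.

60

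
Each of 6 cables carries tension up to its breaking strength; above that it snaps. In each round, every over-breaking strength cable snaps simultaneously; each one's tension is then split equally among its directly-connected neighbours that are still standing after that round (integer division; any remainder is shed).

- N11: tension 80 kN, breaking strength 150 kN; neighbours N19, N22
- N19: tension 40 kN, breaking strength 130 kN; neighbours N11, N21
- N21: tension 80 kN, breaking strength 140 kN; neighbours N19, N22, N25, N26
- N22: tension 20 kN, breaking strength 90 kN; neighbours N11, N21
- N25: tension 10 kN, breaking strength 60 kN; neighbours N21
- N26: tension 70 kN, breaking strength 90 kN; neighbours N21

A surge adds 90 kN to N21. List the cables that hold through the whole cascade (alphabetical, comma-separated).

N11, N19, N22, N25

Round 1 — N21 at 170 > 140. N21 snaps.
  N21 sheds 170 kN to N19, N22, N25, N26: 42 each (2 lost).
    N19: 40+42 = 82 ≤ 130
    N22: 20+42 = 62 ≤ 90
    N25: 10+42 = 52 ≤ 60
    N26: 70+42 = 112 > 90
Round 2 — N26 snaps.
  N26 sheds 112 kN: no online neighbours, lost.
No further breaks.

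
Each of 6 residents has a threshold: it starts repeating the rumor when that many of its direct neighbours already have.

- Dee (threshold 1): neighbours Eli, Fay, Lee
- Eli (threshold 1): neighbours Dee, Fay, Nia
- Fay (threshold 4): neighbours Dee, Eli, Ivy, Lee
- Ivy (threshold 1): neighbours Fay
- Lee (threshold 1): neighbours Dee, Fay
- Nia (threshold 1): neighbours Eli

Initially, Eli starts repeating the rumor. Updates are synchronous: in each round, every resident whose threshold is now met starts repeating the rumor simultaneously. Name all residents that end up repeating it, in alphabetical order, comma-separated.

Round 1 — Eli starts repeating the rumor (initial).
Round 2 — checking thresholds:
  Dee: 1 of 3 neighbours ≥ 1, starts repeating the rumor.
  Fay: 1 of 4 neighbours < 4, holds.
  Nia: 1 of 1 neighbours ≥ 1, starts repeating the rumor.
Round 3 — checking thresholds:
  Fay: 2 of 4 neighbours < 4, holds.
  Lee: 1 of 2 neighbours ≥ 1, starts repeating the rumor.
Round 4 — no new spreads; cascade stops.

Dee, Eli, Lee, Nia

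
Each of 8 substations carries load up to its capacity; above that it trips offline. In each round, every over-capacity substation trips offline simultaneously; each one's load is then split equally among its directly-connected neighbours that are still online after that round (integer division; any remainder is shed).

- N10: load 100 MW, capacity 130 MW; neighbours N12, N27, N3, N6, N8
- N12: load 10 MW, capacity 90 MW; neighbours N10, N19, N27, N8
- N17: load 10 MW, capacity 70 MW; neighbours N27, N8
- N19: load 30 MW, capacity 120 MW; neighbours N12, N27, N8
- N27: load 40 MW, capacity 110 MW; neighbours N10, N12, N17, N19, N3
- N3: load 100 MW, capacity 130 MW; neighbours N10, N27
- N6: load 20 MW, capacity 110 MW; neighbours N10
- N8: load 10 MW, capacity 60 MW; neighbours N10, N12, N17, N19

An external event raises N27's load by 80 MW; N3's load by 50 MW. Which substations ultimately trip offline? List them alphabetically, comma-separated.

N10, N12, N17, N19, N27, N3, N6, N8

Round 1 — N27 at 120 > 110; N3 at 150 > 130. N27, N3 trip offline.
  N27 sheds 120 MW to N10, N12, N17, N19: 30 each.
    N10: 100+30 = 130 ≤ 130
    N12: 10+30 = 40 ≤ 90
    N17: 10+30 = 40 ≤ 70
    N19: 30+30 = 60 ≤ 120
  N3 sheds 150 MW to N10: 150 each.
    N10: 130+150 = 280 > 130
Round 2 — N10 trips offline.
  N10 sheds 280 MW to N12, N6, N8: 93 each (1 lost).
    N12: 40+93 = 133 > 90
    N6: 20+93 = 113 > 110
    N8: 10+93 = 103 > 60
Round 3 — N12, N6, N8 trip offline.
  N12 sheds 133 MW to N19: 133 each.
    N19: 60+133 = 193 > 120
  N6 sheds 113 MW: no online neighbours, lost.
  N8 sheds 103 MW to N17, N19: 51 each (1 lost).
    N17: 40+51 = 91 > 70
    N19: 193+51 = 244 > 120
Round 4 — N17, N19 trip offline.
  N17 sheds 91 MW: no online neighbours, lost.
  N19 sheds 244 MW: no online neighbours, lost.
No further trips.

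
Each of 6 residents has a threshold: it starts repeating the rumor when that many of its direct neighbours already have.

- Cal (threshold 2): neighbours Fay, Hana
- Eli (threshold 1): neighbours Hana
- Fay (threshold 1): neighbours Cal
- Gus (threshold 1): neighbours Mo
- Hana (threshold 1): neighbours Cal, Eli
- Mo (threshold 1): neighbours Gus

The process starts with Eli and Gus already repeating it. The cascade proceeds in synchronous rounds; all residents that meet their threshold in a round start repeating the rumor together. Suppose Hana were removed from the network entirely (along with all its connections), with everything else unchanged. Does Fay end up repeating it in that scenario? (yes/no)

no

With Hana removed:
Round 1 — Eli, Gus start repeating the rumor (initial).
Round 2 — checking thresholds:
  Mo: 1 of 1 neighbours ≥ 1, starts repeating the rumor.
Round 3 — no new spreads; cascade stops.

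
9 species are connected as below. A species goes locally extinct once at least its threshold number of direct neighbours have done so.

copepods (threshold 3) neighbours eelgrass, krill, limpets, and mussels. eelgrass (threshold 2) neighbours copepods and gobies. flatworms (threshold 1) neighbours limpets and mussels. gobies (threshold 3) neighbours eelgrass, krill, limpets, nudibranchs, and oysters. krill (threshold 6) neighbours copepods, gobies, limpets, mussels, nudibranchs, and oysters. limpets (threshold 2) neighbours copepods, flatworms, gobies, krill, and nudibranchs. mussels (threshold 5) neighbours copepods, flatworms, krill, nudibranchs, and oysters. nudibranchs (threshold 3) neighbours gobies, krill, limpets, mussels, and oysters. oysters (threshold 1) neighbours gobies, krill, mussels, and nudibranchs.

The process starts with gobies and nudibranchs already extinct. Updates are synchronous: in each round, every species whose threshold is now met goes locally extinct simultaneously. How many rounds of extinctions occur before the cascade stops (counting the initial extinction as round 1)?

Round 1 — gobies, nudibranchs go locally extinct (initial).
Round 2 — checking thresholds:
  eelgrass: 1 of 2 neighbours < 2, holds.
  krill: 2 of 6 neighbours < 6, holds.
  limpets: 2 of 5 neighbours ≥ 2, goes locally extinct.
  mussels: 1 of 5 neighbours < 5, holds.
  oysters: 2 of 4 neighbours ≥ 1, goes locally extinct.
Round 3 — checking thresholds:
  copepods: 1 of 4 neighbours < 3, holds.
  eelgrass: 1 of 2 neighbours < 2, holds.
  flatworms: 1 of 2 neighbours ≥ 1, goes locally extinct.
  krill: 4 of 6 neighbours < 6, holds.
  mussels: 2 of 5 neighbours < 5, holds.
Round 4 — no new extinctions; cascade stops.

3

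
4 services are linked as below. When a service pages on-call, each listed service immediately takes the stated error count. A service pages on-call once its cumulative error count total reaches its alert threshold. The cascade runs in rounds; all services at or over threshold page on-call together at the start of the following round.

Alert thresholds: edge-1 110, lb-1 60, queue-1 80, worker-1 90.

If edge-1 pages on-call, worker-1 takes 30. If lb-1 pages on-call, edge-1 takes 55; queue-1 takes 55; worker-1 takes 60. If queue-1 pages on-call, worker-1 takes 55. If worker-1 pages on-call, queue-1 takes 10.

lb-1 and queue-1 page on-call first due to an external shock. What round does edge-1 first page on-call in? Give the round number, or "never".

Round 1 — lb-1, queue-1 page on-call (initial).
  edge-1: +55 → 55 < 110
  worker-1: +60+55 → 115 ≥ 90
Round 2 — worker-1 pages on-call.
No further pages.

never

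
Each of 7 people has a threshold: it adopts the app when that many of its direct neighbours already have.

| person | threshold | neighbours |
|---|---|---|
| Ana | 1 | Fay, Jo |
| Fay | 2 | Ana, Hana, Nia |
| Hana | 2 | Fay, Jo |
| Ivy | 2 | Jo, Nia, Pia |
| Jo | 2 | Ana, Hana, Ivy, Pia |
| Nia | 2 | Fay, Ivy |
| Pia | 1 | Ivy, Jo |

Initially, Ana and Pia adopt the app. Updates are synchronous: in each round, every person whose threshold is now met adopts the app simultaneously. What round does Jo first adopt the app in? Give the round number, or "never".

2

Round 1 — Ana, Pia adopt the app (initial).
Round 2 — checking thresholds:
  Fay: 1 of 3 neighbours < 2, below threshold.
  Ivy: 1 of 3 neighbours < 2, below threshold.
  Jo: 2 of 4 neighbours ≥ 2, adopts the app.
Round 3 — checking thresholds:
  Fay: 1 of 3 neighbours < 2, below threshold.
  Hana: 1 of 2 neighbours < 2, below threshold.
  Ivy: 2 of 3 neighbours ≥ 2, adopts the app.
Round 4 — no new adoptions; cascade stops.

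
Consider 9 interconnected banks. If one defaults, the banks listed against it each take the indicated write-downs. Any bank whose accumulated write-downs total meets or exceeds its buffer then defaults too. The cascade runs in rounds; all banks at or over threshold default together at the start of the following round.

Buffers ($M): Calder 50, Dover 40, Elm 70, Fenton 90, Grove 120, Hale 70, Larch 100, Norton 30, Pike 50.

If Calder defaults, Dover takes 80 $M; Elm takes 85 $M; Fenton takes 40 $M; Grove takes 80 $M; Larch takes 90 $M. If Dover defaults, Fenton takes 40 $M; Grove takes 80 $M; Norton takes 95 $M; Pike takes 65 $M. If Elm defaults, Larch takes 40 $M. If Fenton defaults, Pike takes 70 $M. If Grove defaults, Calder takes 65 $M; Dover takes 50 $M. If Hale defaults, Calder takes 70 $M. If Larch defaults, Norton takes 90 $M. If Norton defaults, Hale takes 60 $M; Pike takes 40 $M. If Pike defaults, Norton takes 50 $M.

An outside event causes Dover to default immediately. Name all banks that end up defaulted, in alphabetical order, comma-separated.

Dover, Norton, Pike

Round 1 — Dover defaults (initial).
  Fenton: +40 → 40 < 90
  Grove: +80 → 80 < 120
  Norton: +95 → 95 ≥ 30
  Pike: +65 → 65 ≥ 50
Round 2 — Norton, Pike default.
  Hale: +60 → 60 < 70
No further defaults.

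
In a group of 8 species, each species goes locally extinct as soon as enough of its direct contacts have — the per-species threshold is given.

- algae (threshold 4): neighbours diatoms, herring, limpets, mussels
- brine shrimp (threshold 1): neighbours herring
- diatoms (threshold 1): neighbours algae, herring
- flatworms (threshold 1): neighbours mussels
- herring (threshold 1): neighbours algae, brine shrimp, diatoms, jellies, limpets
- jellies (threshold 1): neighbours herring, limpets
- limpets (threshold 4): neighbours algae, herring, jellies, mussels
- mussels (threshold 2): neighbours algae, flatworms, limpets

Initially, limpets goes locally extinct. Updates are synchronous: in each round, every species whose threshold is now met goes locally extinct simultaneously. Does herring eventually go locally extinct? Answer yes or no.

yes

Round 1 — limpets goes locally extinct (initial).
Round 2 — checking thresholds:
  algae: 1 of 4 neighbours < 4, not yet.
  herring: 1 of 5 neighbours ≥ 1, goes locally extinct.
  jellies: 1 of 2 neighbours ≥ 1, goes locally extinct.
  mussels: 1 of 3 neighbours < 2, not yet.
Round 3 — checking thresholds:
  algae: 2 of 4 neighbours < 4, not yet.
  brine shrimp: 1 of 1 neighbours ≥ 1, goes locally extinct.
  diatoms: 1 of 2 neighbours ≥ 1, goes locally extinct.
  mussels: 1 of 3 neighbours < 2, not yet.
Round 4 — no new extinctions; cascade stops.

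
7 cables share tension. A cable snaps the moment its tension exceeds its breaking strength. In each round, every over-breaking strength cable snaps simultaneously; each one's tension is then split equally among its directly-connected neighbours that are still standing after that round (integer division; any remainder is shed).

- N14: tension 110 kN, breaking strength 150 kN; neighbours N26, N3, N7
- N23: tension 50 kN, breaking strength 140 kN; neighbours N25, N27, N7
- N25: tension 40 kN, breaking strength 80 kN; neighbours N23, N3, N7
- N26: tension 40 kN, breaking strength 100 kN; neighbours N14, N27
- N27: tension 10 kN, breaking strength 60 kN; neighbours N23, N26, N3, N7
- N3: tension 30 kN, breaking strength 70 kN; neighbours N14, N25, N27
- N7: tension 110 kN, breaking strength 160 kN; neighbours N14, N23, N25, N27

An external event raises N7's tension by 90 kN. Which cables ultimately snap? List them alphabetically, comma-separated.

N14, N23, N25, N26, N27, N3, N7

Round 1 — N7 at 200 > 160. N7 snaps.
  N7 sheds 200 kN to N14, N23, N25, N27: 50 each.
    N14: 110+50 = 160 > 150
    N23: 50+50 = 100 ≤ 140
    N25: 40+50 = 90 > 80
    N27: 10+50 = 60 ≤ 60
Round 2 — N14, N25 snap.
  N14 sheds 160 kN to N26, N3: 80 each.
    N26: 40+80 = 120 > 100
    N3: 30+80 = 110 > 70
  N25 sheds 90 kN to N23, N3: 45 each.
    N23: 100+45 = 145 > 140
    N3: 110+45 = 155 > 70
Round 3 — N23, N26, N3 snap.
  N23 sheds 145 kN to N27: 145 each.
    N27: 60+145 = 205 > 60
  N26 sheds 120 kN to N27: 120 each.
    N27: 205+120 = 325 > 60
  N3 sheds 155 kN to N27: 155 each.
    N27: 325+155 = 480 > 60
Round 4 — N27 snaps.
  N27 sheds 480 kN: no online neighbours, lost.
No further breaks.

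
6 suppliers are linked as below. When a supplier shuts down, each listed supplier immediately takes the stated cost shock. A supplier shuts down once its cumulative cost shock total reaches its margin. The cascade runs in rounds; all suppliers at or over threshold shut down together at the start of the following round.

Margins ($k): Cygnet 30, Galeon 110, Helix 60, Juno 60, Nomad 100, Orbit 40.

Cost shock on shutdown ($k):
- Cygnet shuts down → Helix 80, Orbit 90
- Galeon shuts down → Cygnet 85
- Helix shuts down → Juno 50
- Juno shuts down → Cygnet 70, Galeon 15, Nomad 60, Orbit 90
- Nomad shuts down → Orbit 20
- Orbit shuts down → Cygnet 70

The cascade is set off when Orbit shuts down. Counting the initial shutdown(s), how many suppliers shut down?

3

Round 1 — Orbit shuts down (initial).
  Cygnet: +70 → 70 ≥ 30
Round 2 — Cygnet shuts down.
  Helix: +80 → 80 ≥ 60
Round 3 — Helix shuts down.
  Juno: +50 → 50 < 60
No further shutdowns.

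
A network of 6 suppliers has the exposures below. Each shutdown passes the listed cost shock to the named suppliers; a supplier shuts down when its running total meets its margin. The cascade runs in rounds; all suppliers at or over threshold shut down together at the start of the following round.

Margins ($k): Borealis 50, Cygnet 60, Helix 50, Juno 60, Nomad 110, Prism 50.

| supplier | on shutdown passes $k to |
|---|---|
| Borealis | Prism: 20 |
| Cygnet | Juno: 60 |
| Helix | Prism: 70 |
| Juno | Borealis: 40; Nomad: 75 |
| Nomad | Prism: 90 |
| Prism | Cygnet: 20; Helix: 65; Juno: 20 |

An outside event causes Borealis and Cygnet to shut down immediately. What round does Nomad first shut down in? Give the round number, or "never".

Round 1 — Borealis, Cygnet shut down (initial).
  Juno: +60 → 60 ≥ 60
  Prism: +20 → 20 < 50
Round 2 — Juno shuts down.
  Nomad: +75 → 75 < 110
No further shutdowns.

never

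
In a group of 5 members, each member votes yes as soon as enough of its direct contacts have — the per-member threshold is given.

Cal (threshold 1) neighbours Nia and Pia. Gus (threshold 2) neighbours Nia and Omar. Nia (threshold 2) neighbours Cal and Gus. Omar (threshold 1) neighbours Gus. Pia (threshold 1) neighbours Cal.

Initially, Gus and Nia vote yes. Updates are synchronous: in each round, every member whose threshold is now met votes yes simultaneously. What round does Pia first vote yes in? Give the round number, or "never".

3

Round 1 — Gus, Nia vote yes (initial).
Round 2 — checking thresholds:
  Cal: 1 of 2 neighbours ≥ 1, votes yes.
  Omar: 1 of 1 neighbours ≥ 1, votes yes.
Round 3 — checking thresholds:
  Pia: 1 of 1 neighbours ≥ 1, votes yes.
Round 4 — no new yes votes; cascade stops.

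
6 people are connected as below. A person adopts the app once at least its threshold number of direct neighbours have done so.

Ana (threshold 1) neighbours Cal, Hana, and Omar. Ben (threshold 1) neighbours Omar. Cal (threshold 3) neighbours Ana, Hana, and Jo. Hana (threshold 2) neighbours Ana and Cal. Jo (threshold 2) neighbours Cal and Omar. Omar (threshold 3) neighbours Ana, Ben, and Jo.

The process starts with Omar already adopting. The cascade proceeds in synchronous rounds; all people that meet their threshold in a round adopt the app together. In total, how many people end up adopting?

Round 1 — Omar adopts the app (initial).
Round 2 — checking thresholds:
  Ana: 1 of 3 neighbours ≥ 1, adopts the app.
  Ben: 1 of 1 neighbours ≥ 1, adopts the app.
  Jo: 1 of 2 neighbours < 2, not yet.
Round 3 — no new adoptions; cascade stops.

3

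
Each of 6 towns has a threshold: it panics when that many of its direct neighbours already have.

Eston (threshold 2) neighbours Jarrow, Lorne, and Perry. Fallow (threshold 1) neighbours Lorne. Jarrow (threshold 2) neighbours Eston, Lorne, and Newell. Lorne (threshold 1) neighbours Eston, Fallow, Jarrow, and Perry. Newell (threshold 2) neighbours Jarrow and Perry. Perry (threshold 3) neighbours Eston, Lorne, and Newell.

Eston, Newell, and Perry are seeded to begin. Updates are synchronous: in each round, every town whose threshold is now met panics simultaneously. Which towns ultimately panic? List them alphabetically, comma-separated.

Round 1 — Eston, Newell, Perry panic (initial).
Round 2 — checking thresholds:
  Jarrow: 2 of 3 neighbours ≥ 2, panics.
  Lorne: 2 of 4 neighbours ≥ 1, panics.
Round 3 — checking thresholds:
  Fallow: 1 of 1 neighbours ≥ 1, panics.
Round 4 — no new panics; cascade stops.

Eston, Fallow, Jarrow, Lorne, Newell, Perry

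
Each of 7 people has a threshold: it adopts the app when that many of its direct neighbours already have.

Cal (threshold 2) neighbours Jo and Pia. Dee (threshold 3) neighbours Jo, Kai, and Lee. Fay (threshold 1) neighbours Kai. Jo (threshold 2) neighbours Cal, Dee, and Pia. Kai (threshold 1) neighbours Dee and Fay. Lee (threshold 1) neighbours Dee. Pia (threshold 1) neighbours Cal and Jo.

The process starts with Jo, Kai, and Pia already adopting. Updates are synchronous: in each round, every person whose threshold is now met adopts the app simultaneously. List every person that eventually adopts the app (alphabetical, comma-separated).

Cal, Fay, Jo, Kai, Pia

Round 1 — Jo, Kai, Pia adopt the app (initial).
Round 2 — checking thresholds:
  Cal: 2 of 2 neighbours ≥ 2, adopts the app.
  Dee: 2 of 3 neighbours < 3, below threshold.
  Fay: 1 of 1 neighbours ≥ 1, adopts the app.
Round 3 — no new adoptions; cascade stops.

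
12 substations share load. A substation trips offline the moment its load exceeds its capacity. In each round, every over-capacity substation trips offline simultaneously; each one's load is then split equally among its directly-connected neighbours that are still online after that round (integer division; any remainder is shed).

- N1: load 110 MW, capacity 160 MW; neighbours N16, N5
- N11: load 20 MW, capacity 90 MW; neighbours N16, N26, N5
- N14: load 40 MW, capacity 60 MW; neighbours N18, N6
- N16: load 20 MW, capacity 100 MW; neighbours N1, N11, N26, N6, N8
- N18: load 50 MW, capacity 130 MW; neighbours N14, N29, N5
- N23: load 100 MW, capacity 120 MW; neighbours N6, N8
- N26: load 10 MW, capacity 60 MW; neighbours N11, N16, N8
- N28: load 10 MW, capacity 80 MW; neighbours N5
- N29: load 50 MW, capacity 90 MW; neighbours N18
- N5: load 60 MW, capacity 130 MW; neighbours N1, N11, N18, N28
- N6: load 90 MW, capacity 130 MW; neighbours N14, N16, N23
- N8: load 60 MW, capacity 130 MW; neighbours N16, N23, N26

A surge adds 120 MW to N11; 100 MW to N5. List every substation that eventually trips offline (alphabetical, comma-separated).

Round 1 — N11 at 140 > 90; N5 at 160 > 130. N11, N5 trip offline.
  N11 sheds 140 MW to N16, N26: 70 each.
    N16: 20+70 = 90 ≤ 100
    N26: 10+70 = 80 > 60
  N5 sheds 160 MW to N1, N18, N28: 53 each (1 lost).
    N1: 110+53 = 163 > 160
    N18: 50+53 = 103 ≤ 130
    N28: 10+53 = 63 ≤ 80
Round 2 — N1, N26 trip offline.
  N1 sheds 163 MW to N16: 163 each.
    N16: 90+163 = 253 > 100
  N26 sheds 80 MW to N16, N8: 40 each.
    N16: 253+40 = 293 > 100
    N8: 60+40 = 100 ≤ 130
Round 3 — N16 trips offline.
  N16 sheds 293 MW to N6, N8: 146 each (1 lost).
    N6: 90+146 = 236 > 130
    N8: 100+146 = 246 > 130
Round 4 — N6, N8 trip offline.
  N6 sheds 236 MW to N14, N23: 118 each.
    N14: 40+118 = 158 > 60
    N23: 100+118 = 218 > 120
  N8 sheds 246 MW to N23: 246 each.
    N23: 218+246 = 464 > 120
Round 5 — N14, N23 trip offline.
  N14 sheds 158 MW to N18: 158 each.
    N18: 103+158 = 261 > 130
  N23 sheds 464 MW: no online neighbours, lost.
Round 6 — N18 trips offline.
  N18 sheds 261 MW to N29: 261 each.
    N29: 50+261 = 311 > 90
Round 7 — N29 trips offline.
  N29 sheds 311 MW: no online neighbours, lost.
No further trips.

N1, N11, N14, N16, N18, N23, N26, N29, N5, N6, N8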